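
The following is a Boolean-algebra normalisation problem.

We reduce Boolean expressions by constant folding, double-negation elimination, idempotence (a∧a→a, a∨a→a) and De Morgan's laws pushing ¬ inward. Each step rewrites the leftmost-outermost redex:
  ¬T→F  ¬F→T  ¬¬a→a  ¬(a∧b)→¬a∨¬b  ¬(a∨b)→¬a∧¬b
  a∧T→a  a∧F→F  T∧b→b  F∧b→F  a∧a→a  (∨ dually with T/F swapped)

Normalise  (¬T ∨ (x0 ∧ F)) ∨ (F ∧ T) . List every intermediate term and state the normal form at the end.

  start: (¬T ∨ (x0 ∧ F)) ∨ (F ∧ T)
  →1  (F ∨ (x0 ∧ F)) ∨ (F ∧ T)
  →2  (x0 ∧ F) ∨ (F ∧ T)
  →3  F ∨ (F ∧ T)
  →4  F ∧ T
  →5  F

Answer: normal form = F  (in 5 steps)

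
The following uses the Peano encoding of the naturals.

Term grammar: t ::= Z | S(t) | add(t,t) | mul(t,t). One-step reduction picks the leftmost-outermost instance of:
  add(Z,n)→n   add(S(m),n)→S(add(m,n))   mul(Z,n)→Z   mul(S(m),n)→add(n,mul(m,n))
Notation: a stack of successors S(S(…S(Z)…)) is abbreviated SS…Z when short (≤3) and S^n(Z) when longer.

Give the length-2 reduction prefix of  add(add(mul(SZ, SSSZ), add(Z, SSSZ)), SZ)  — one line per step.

  start: add(add(mul(SZ, SSSZ), add(Z, SSSZ)), SZ)
  →1  add(add(add(SSSZ, mul(Z, SSSZ)), add(Z, SSSZ)), SZ)
  →2  add(add(S(add(SSZ, mul(Z, SSSZ))), add(Z, SSSZ)), SZ)

Answer: after 2 steps: add(add(S(add(SSZ, mul(Z, SSSZ))), add(Z, SSSZ)), SZ)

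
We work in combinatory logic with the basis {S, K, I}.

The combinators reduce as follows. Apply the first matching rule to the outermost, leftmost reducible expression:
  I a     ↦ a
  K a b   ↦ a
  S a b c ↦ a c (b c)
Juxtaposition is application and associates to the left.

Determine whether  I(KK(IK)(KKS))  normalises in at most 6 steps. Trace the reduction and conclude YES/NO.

Answer: YES — reaches normal form KK in 3 ≤ 6 steps

Reduction:
  start: I(KK(IK)(KKS))
  step 1: KK(IK)(KKS)
  step 2: K(KKS)
  step 3: KK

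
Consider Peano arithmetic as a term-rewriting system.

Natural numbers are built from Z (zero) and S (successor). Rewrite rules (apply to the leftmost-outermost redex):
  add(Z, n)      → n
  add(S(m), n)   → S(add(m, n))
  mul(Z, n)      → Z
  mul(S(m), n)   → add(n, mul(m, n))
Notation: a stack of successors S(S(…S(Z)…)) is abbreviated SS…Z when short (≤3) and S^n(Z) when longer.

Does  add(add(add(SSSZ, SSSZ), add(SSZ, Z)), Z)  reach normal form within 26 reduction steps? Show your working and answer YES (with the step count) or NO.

Answer: YES — reaches normal form S^8(Z) in 23 ≤ 26 steps

Derivation:
  start: add(add(add(SSSZ, SSSZ), add(SSZ, Z)), Z)
  [1] add(add(S(add(SSZ, SSSZ)), add(SSZ, Z)), Z)
  [2] add(S(add(add(SSZ, SSSZ), add(SSZ, Z))), Z)
  [3] S(add(add(add(SSZ, SSSZ), add(SSZ, Z)), Z))
  [4] S(add(add(S(add(SZ, SSSZ)), add(SSZ, Z)), Z))
  [5] S(add(S(add(add(SZ, SSSZ), add(SSZ, Z))), Z))
  [6] S(S(add(add(add(SZ, SSSZ), add(SSZ, Z)), Z)))
  [7] S(S(add(add(S(add(Z, SSSZ)), add(SSZ, Z)), Z)))
  [8] S(S(add(S(add(add(Z, SSSZ), add(SSZ, Z))), Z)))
  [9] S(S(S(add(add(add(Z, SSSZ), add(SSZ, Z)), Z))))
  [10] S(S(S(add(add(SSSZ, add(SSZ, Z)), Z))))
  [11] S(S(S(add(S(add(SSZ, add(SSZ, Z))), Z))))
  [12] S(S(S(S(add(add(SSZ, add(SSZ, Z)), Z)))))
  [13] S(S(S(S(add(S(add(SZ, add(SSZ, Z))), Z)))))
  [14] S(S(S(S(S(add(add(SZ, add(SSZ, Z)), Z))))))
  [15] S(S(S(S(S(add(S(add(Z, add(SSZ, Z))), Z))))))
  [16] S(S(S(S(S(S(add(add(Z, add(SSZ, Z)), Z)))))))
  [17] S(S(S(S(S(S(add(add(SSZ, Z), Z)))))))
  [18] S(S(S(S(S(S(add(S(add(SZ, Z)), Z)))))))
  [19] S(S(S(S(S(S(S(add(add(SZ, Z), Z))))))))
  [20] S(S(S(S(S(S(S(add(S(add(Z, Z)), Z))))))))
  [21] S(S(S(S(S(S(S(S(add(add(Z, Z), Z)))))))))
  [22] S(S(S(S(S(S(S(S(add(Z, Z)))))))))
  [23] S^8(Z)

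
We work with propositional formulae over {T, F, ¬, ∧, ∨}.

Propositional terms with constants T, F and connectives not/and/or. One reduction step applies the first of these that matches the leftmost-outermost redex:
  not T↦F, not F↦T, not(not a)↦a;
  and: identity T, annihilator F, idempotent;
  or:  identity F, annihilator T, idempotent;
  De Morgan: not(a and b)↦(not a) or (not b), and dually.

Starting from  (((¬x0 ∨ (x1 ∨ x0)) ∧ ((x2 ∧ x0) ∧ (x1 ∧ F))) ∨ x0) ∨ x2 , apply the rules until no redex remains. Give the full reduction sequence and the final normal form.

Answer: normal form = x0 ∨ x2  (in 4 steps)

Working:
  start: (((¬x0 ∨ (x1 ∨ x0)) ∧ ((x2 ∧ x0) ∧ (x1 ∧ F))) ∨ x0) ∨ x2
  [1] (((¬x0 ∨ (x1 ∨ x0)) ∧ ((x2 ∧ x0) ∧ F)) ∨ x0) ∨ x2
  [2] (((¬x0 ∨ (x1 ∨ x0)) ∧ F) ∨ x0) ∨ x2
  [3] (F ∨ x0) ∨ x2
  [4] x0 ∨ x2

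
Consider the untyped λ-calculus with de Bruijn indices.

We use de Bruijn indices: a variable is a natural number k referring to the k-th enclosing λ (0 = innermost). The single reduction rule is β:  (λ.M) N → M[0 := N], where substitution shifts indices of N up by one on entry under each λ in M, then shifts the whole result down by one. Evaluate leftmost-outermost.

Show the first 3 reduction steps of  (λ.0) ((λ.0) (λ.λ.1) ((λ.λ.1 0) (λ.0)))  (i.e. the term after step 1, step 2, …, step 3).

  start: (λ.0) ((λ.0) (λ.λ.1) ((λ.λ.1 0) (λ.0)))
  [1] (λ.0) (λ.λ.1) ((λ.λ.1 0) (λ.0))
  [2] (λ.λ.1) ((λ.λ.1 0) (λ.0))
  [3] λ.(λ.λ.1 0) (λ.0)

Answer: after 3 steps: λ.(λ.λ.1 0) (λ.0)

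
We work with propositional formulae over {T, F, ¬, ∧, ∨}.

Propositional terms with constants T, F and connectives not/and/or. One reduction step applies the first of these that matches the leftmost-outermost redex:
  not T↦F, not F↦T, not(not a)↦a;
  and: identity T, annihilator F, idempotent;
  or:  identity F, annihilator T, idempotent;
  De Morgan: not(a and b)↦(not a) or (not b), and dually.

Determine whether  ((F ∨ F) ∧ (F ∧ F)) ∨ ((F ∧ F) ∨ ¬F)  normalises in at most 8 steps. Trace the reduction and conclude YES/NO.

  start: ((F ∨ F) ∧ (F ∧ F)) ∨ ((F ∧ F) ∨ ¬F)
  →1  (F ∧ (F ∧ F)) ∨ ((F ∧ F) ∨ ¬F)
  →2  F ∨ ((F ∧ F) ∨ ¬F)
  →3  (F ∧ F) ∨ ¬F
  →4  F ∨ ¬F
  →5  ¬F
  →6  T

Answer: YES — reaches normal form T in 6 ≤ 8 steps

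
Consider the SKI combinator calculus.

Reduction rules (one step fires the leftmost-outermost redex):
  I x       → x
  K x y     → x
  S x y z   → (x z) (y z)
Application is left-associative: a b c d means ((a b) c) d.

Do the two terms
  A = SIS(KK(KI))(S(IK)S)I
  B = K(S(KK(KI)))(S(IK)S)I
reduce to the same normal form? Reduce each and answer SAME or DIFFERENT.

Term A:
  start: SIS(KK(KI))(S(IK)S)I
  →1  I(KK(KI))(S(KK(KI)))(S(IK)S)I
  →2  KK(KI)(S(KK(KI)))(S(IK)S)I
  →3  K(S(KK(KI)))(S(IK)S)I
  →4  S(KK(KI))I
  →5  SKI

Term B:
  start: K(S(KK(KI)))(S(IK)S)I
  →1  S(KK(KI))I
  →2  SKI

Answer: SAME — A ⇓ SKI, B ⇓ SKI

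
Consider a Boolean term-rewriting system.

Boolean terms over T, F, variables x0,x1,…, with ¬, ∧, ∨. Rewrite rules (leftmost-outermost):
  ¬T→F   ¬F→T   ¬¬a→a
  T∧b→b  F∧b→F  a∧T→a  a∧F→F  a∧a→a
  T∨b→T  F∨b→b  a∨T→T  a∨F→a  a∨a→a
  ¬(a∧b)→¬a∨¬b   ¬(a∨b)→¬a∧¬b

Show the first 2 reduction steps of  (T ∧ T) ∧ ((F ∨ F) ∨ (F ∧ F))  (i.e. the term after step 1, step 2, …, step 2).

  start: (T ∧ T) ∧ ((F ∨ F) ∨ (F ∧ F))
  →1  T ∧ ((F ∨ F) ∨ (F ∧ F))
  →2  (F ∨ F) ∨ (F ∧ F)

Answer: after 2 steps: (F ∨ F) ∨ (F ∧ F)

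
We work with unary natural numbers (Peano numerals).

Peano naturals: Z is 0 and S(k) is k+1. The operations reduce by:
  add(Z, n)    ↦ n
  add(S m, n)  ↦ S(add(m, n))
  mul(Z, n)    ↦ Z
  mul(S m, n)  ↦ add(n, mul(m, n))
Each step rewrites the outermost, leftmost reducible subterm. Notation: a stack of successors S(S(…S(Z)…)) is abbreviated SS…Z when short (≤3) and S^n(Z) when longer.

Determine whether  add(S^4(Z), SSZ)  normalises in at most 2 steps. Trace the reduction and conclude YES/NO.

Answer: NO — after 2 steps the term is S(S(add(SSZ, SSZ))), not yet normal

Derivation:
  start: add(S^4(Z), SSZ)
  [1] S(add(SSSZ, SSZ))
  [2] S(S(add(SSZ, SSZ)))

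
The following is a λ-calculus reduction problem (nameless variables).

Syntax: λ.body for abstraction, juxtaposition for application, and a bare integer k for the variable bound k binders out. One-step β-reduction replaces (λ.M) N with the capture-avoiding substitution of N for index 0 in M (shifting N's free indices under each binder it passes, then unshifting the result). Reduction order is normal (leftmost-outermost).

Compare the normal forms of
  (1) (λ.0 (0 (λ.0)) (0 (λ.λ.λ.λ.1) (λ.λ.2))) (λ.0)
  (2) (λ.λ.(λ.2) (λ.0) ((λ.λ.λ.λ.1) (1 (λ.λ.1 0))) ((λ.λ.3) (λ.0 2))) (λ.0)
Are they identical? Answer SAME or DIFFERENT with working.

Answer: SAME — A ⇓ λ.λ.λ.1, B ⇓ λ.λ.λ.1

Working:
Term A:
  start: (λ.0 (0 (λ.0)) (0 (λ.λ.λ.λ.1) (λ.λ.2))) (λ.0)
  →1  (λ.0) ((λ.0) (λ.0)) ((λ.0) (λ.λ.λ.λ.1) (λ.λ.λ.0))
  →2  (λ.0) (λ.0) ((λ.0) (λ.λ.λ.λ.1) (λ.λ.λ.0))
  →3  (λ.0) ((λ.0) (λ.λ.λ.λ.1) (λ.λ.λ.0))
  →4  (λ.0) (λ.λ.λ.λ.1) (λ.λ.λ.0)
  →5  (λ.λ.λ.λ.1) (λ.λ.λ.0)
  →6  λ.λ.λ.1

Term B:
  start: (λ.λ.(λ.2) (λ.0) ((λ.λ.λ.λ.1) (1 (λ.λ.1 0))) ((λ.λ.3) (λ.0 2))) (λ.0)
  →1  λ.(λ.λ.0) (λ.0) ((λ.λ.λ.λ.1) ((λ.0) (λ.λ.1 0))) ((λ.λ.λ.0) (λ.0 (λ.0)))
  →2  λ.(λ.0) ((λ.λ.λ.λ.1) ((λ.0) (λ.λ.1 0))) ((λ.λ.λ.0) (λ.0 (λ.0)))
  →3  λ.(λ.λ.λ.λ.1) ((λ.0) (λ.λ.1 0)) ((λ.λ.λ.0) (λ.0 (λ.0)))
  →4  λ.(λ.λ.λ.1) ((λ.λ.λ.0) (λ.0 (λ.0)))
  →5  λ.λ.λ.1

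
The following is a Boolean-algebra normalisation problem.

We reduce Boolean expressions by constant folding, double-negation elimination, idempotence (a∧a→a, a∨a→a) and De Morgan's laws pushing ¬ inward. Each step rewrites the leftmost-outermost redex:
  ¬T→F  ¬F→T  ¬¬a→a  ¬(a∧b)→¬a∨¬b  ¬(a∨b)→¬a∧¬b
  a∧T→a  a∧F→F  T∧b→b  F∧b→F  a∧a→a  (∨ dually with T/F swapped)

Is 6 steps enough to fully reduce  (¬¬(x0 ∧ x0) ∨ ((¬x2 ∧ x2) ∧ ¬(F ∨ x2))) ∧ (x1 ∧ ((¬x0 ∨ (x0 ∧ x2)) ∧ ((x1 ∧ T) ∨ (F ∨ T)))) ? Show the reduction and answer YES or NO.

Answer: NO — after 6 steps the term is (x0 ∨ ((¬x2 ∧ x2) ∧ ¬x2)) ∧ (x1 ∧ ((¬x0 ∨ (x0 ∧ x2)) ∧ (x1 ∨ (F ∨ T)))), not yet normal

Reduction:
  start: (¬¬(x0 ∧ x0) ∨ ((¬x2 ∧ x2) ∧ ¬(F ∨ x2))) ∧ (x1 ∧ ((¬x0 ∨ (x0 ∧ x2)) ∧ ((x1 ∧ T) ∨ (F ∨ T))))
  [1] ((x0 ∧ x0) ∨ ((¬x2 ∧ x2) ∧ ¬(F ∨ x2))) ∧ (x1 ∧ ((¬x0 ∨ (x0 ∧ x2)) ∧ ((x1 ∧ T) ∨ (F ∨ T))))
  [2] (x0 ∨ ((¬x2 ∧ x2) ∧ ¬(F ∨ x2))) ∧ (x1 ∧ ((¬x0 ∨ (x0 ∧ x2)) ∧ ((x1 ∧ T) ∨ (F ∨ T))))
  [3] (x0 ∨ ((¬x2 ∧ x2) ∧ (¬F ∧ ¬x2))) ∧ (x1 ∧ ((¬x0 ∨ (x0 ∧ x2)) ∧ ((x1 ∧ T) ∨ (F ∨ T))))
  [4] (x0 ∨ ((¬x2 ∧ x2) ∧ (T ∧ ¬x2))) ∧ (x1 ∧ ((¬x0 ∨ (x0 ∧ x2)) ∧ ((x1 ∧ T) ∨ (F ∨ T))))
  [5] (x0 ∨ ((¬x2 ∧ x2) ∧ ¬x2)) ∧ (x1 ∧ ((¬x0 ∨ (x0 ∧ x2)) ∧ ((x1 ∧ T) ∨ (F ∨ T))))
  [6] (x0 ∨ ((¬x2 ∧ x2) ∧ ¬x2)) ∧ (x1 ∧ ((¬x0 ∨ (x0 ∧ x2)) ∧ (x1 ∨ (F ∨ T))))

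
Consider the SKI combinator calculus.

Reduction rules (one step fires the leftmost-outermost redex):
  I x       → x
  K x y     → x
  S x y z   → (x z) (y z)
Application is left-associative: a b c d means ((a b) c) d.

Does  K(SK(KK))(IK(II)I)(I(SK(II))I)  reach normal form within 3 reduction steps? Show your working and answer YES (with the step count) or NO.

  start: K(SK(KK))(IK(II)I)(I(SK(II))I)
  step 1: SK(KK)(I(SK(II))I)
  step 2: K(I(SK(II))I)(KK(I(SK(II))I))
  step 3: I(SK(II))I

Answer: NO — after 3 steps the term is I(SK(II))I, not yet normal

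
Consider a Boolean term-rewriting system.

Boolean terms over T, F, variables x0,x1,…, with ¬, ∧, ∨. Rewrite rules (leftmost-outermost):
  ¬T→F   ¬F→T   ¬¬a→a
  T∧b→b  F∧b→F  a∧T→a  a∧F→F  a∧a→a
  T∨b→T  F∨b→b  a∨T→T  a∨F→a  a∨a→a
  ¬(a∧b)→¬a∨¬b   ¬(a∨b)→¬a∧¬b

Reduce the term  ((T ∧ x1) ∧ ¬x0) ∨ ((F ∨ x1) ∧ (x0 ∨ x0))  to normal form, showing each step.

  start: ((T ∧ x1) ∧ ¬x0) ∨ ((F ∨ x1) ∧ (x0 ∨ x0))
  [1] (x1 ∧ ¬x0) ∨ ((F ∨ x1) ∧ (x0 ∨ x0))
  [2] (x1 ∧ ¬x0) ∨ (x1 ∧ (x0 ∨ x0))
  [3] (x1 ∧ ¬x0) ∨ (x1 ∧ x0)

Answer: normal form = (x1 ∧ ¬x0) ∨ (x1 ∧ x0)  (in 3 steps)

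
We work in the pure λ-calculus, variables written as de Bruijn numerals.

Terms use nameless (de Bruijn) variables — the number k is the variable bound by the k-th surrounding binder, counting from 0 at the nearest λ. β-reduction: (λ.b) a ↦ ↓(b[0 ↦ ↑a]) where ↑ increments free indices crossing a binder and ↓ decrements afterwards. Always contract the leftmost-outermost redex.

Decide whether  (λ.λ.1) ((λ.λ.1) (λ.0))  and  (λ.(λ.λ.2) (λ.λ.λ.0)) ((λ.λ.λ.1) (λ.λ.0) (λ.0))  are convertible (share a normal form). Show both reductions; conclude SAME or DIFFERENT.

Term A:
  start: (λ.λ.1) ((λ.λ.1) (λ.0))
  step 1: λ.(λ.λ.1) (λ.0)
  step 2: λ.λ.λ.0

Term B:
  start: (λ.(λ.λ.2) (λ.λ.λ.0)) ((λ.λ.λ.1) (λ.λ.0) (λ.0))
  step 1: (λ.λ.(λ.λ.λ.1) (λ.λ.0) (λ.0)) (λ.λ.λ.0)
  step 2: λ.(λ.λ.λ.1) (λ.λ.0) (λ.0)
  step 3: λ.(λ.λ.1) (λ.0)
  step 4: λ.λ.λ.0

Answer: SAME — A ⇓ λ.λ.λ.0, B ⇓ λ.λ.λ.0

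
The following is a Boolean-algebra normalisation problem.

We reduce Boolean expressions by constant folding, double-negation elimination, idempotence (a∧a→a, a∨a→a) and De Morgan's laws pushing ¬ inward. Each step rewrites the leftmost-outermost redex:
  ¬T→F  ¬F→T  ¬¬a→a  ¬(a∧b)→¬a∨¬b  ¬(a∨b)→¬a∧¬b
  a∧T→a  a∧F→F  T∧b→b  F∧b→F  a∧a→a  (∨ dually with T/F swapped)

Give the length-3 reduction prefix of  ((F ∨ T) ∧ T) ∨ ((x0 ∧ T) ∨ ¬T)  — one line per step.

  start: ((F ∨ T) ∧ T) ∨ ((x0 ∧ T) ∨ ¬T)
  →1  (F ∨ T) ∨ ((x0 ∧ T) ∨ ¬T)
  →2  T ∨ ((x0 ∧ T) ∨ ¬T)
  →3  T

Answer: after 3 steps: T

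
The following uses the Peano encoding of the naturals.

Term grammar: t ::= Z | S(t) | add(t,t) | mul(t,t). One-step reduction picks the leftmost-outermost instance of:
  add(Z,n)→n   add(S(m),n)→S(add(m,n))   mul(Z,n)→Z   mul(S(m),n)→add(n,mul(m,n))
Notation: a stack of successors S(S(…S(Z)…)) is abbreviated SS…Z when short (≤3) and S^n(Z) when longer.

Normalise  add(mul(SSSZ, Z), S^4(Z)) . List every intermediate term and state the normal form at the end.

  start: add(mul(SSSZ, Z), S^4(Z))
  [1] add(add(Z, mul(SSZ, Z)), S^4(Z))
  [2] add(mul(SSZ, Z), S^4(Z))
  [3] add(add(Z, mul(SZ, Z)), S^4(Z))
  [4] add(mul(SZ, Z), S^4(Z))
  [5] add(add(Z, mul(Z, Z)), S^4(Z))
  [6] add(mul(Z, Z), S^4(Z))
  [7] add(Z, S^4(Z))
  [8] S^4(Z)

Answer: normal form = S^4(Z)  (in 8 steps)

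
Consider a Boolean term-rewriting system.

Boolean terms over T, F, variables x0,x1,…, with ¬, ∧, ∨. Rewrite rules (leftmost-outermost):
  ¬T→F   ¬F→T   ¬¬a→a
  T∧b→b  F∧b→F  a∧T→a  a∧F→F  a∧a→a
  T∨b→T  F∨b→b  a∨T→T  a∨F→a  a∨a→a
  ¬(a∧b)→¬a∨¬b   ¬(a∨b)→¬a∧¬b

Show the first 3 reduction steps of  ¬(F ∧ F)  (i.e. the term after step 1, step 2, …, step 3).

  start: ¬(F ∧ F)
  step 1: ¬F ∨ ¬F
  step 2: ¬F
  step 3: T

Answer: after 3 steps: T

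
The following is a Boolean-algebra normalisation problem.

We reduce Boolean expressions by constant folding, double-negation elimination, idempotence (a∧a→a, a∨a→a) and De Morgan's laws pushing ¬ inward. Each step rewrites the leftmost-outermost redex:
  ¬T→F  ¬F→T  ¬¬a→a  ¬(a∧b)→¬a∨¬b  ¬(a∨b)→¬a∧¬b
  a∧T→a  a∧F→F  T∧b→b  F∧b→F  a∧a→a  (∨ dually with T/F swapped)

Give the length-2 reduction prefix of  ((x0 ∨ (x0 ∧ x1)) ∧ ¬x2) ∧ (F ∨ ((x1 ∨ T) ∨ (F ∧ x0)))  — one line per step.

  start: ((x0 ∨ (x0 ∧ x1)) ∧ ¬x2) ∧ (F ∨ ((x1 ∨ T) ∨ (F ∧ x0)))
  →1  ((x0 ∨ (x0 ∧ x1)) ∧ ¬x2) ∧ ((x1 ∨ T) ∨ (F ∧ x0))
  →2  ((x0 ∨ (x0 ∧ x1)) ∧ ¬x2) ∧ (T ∨ (F ∧ x0))

Answer: after 2 steps: ((x0 ∨ (x0 ∧ x1)) ∧ ¬x2) ∧ (T ∨ (F ∧ x0))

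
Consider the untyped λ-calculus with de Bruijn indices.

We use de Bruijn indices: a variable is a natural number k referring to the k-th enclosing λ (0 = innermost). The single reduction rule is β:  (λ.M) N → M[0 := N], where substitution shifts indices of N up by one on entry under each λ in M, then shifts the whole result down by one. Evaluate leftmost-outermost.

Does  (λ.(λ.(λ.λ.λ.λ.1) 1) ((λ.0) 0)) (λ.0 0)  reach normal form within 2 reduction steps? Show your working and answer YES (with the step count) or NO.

Answer: NO — after 2 steps the term is (λ.λ.λ.λ.1) (λ.0 0), not yet normal

Reduction:
  start: (λ.(λ.(λ.λ.λ.λ.1) 1) ((λ.0) 0)) (λ.0 0)
  step 1: (λ.(λ.λ.λ.λ.1) (λ.0 0)) ((λ.0) (λ.0 0))
  step 2: (λ.λ.λ.λ.1) (λ.0 0)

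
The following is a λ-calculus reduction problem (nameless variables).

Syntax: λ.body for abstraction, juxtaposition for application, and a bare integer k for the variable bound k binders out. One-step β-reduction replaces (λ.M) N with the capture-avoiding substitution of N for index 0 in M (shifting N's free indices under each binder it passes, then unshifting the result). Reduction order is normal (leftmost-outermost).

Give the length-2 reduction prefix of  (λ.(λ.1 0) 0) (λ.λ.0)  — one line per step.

Answer: after 2 steps: (λ.λ.0) (λ.λ.0)

Working:
  start: (λ.(λ.1 0) 0) (λ.λ.0)
  step 1: (λ.(λ.λ.0) 0) (λ.λ.0)
  step 2: (λ.λ.0) (λ.λ.0)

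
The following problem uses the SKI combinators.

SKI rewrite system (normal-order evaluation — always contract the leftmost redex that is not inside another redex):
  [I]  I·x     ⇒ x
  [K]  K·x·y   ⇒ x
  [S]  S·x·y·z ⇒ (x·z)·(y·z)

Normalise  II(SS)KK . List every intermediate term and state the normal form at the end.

Answer: normal form = SK(KK)  (in 3 steps)

Derivation:
  start: II(SS)KK
  [1] I(SS)KK
  [2] SSKK
  [3] SK(KK)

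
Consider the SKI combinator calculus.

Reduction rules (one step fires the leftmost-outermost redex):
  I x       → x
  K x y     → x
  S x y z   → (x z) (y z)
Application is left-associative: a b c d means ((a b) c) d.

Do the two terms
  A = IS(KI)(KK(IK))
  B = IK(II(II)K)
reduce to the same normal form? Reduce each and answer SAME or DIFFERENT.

Term A:
  start: IS(KI)(KK(IK))
  [1] S(KI)(KK(IK))
  [2] S(KI)K

Term B:
  start: IK(II(II)K)
  [1] K(II(II)K)
  [2] K(I(II)K)
  [3] K(IIK)
  [4] K(IK)
  [5] KK

Answer: DIFFERENT — A ⇓ S(KI)K, B ⇓ KK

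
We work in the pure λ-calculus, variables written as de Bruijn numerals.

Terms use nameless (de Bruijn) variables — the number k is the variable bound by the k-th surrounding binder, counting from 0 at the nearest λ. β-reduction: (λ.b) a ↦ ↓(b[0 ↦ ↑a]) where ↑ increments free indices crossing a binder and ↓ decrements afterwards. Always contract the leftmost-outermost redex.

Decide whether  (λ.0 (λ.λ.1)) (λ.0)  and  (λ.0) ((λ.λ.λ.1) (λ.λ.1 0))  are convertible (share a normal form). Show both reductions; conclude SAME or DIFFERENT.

Answer: SAME — A ⇓ λ.λ.1, B ⇓ λ.λ.1

Reduction:
Term A:
  start: (λ.0 (λ.λ.1)) (λ.0)
  [1] (λ.0) (λ.λ.1)
  [2] λ.λ.1

Term B:
  start: (λ.0) ((λ.λ.λ.1) (λ.λ.1 0))
  [1] (λ.λ.λ.1) (λ.λ.1 0)
  [2] λ.λ.1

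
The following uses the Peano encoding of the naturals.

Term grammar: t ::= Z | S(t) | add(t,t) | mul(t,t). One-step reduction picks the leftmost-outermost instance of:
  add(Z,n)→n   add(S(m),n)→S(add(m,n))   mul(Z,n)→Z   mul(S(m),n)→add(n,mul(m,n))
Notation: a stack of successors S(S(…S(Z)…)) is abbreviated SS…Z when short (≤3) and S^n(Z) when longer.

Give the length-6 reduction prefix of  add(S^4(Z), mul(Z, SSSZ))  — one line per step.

Answer: after 6 steps: S^4(Z)

Derivation:
  start: add(S^4(Z), mul(Z, SSSZ))
  step 1: S(add(SSSZ, mul(Z, SSSZ)))
  step 2: S(S(add(SSZ, mul(Z, SSSZ))))
  step 3: S(S(S(add(SZ, mul(Z, SSSZ)))))
  step 4: S(S(S(S(add(Z, mul(Z, SSSZ))))))
  step 5: S(S(S(S(mul(Z, SSSZ)))))
  step 6: S^4(Z)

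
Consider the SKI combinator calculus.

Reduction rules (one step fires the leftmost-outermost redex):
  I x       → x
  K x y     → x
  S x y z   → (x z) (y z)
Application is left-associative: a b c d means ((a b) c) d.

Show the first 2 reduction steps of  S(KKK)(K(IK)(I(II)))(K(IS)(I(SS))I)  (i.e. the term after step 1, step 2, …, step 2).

  start: S(KKK)(K(IK)(I(II)))(K(IS)(I(SS))I)
  →1  KKK(K(IS)(I(SS))I)(K(IK)(I(II))(K(IS)(I(SS))I))
  →2  K(K(IS)(I(SS))I)(K(IK)(I(II))(K(IS)(I(SS))I))

Answer: after 2 steps: K(K(IS)(I(SS))I)(K(IK)(I(II))(K(IS)(I(SS))I))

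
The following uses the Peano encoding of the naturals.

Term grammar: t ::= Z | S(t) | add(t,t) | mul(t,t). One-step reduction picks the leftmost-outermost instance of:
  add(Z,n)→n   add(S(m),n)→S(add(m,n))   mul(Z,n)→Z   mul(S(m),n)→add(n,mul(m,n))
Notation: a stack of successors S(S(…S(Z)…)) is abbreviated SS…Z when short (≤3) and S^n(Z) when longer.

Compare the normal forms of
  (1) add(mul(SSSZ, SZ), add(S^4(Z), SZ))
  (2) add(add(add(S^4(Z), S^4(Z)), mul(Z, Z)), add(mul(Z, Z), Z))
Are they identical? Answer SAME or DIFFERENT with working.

Term A:
  start: add(mul(SSSZ, SZ), add(S^4(Z), SZ))
  →1  add(add(SZ, mul(SSZ, SZ)), add(S^4(Z), SZ))
  →2  add(S(add(Z, mul(SSZ, SZ))), add(S^4(Z), SZ))
  →3  S(add(add(Z, mul(SSZ, SZ)), add(S^4(Z), SZ)))
  →4  S(add(mul(SSZ, SZ), add(S^4(Z), SZ)))
  →5  S(add(add(SZ, mul(SZ, SZ)), add(S^4(Z), SZ)))
  →6  S(add(S(add(Z, mul(SZ, SZ))), add(S^4(Z), SZ)))
  →7  S(S(add(add(Z, mul(SZ, SZ)), add(S^4(Z), SZ))))
  →8  S(S(add(mul(SZ, SZ), add(S^4(Z), SZ))))
  →9  S(S(add(add(SZ, mul(Z, SZ)), add(S^4(Z), SZ))))
  →10  S(S(add(S(add(Z, mul(Z, SZ))), add(S^4(Z), SZ))))
  →11  S(S(S(add(add(Z, mul(Z, SZ)), add(S^4(Z), SZ)))))
  →12  S(S(S(add(mul(Z, SZ), add(S^4(Z), SZ)))))
  →13  S(S(S(add(Z, add(S^4(Z), SZ)))))
  →14  S(S(S(add(S^4(Z), SZ))))
  →15  S(S(S(S(add(SSSZ, SZ)))))
  →16  S(S(S(S(S(add(SSZ, SZ))))))
  →17  S(S(S(S(S(S(add(SZ, SZ)))))))
  →18  S(S(S(S(S(S(S(add(Z, SZ))))))))
  →19  S^8(Z)

Term B:
  start: add(add(add(S^4(Z), S^4(Z)), mul(Z, Z)), add(mul(Z, Z), Z))
  →1  add(add(S(add(SSSZ, S^4(Z))), mul(Z, Z)), add(mul(Z, Z), Z))
  →2  add(S(add(add(SSSZ, S^4(Z)), mul(Z, Z))), add(mul(Z, Z), Z))
  →3  S(add(add(add(SSSZ, S^4(Z)), mul(Z, Z)), add(mul(Z, Z), Z)))
  →4  S(add(add(S(add(SSZ, S^4(Z))), mul(Z, Z)), add(mul(Z, Z), Z)))
  →5  S(add(S(add(add(SSZ, S^4(Z)), mul(Z, Z))), add(mul(Z, Z), Z)))
  →6  S(S(add(add(add(SSZ, S^4(Z)), mul(Z, Z)), add(mul(Z, Z), Z))))
  →7  S(S(add(add(S(add(SZ, S^4(Z))), mul(Z, Z)), add(mul(Z, Z), Z))))
  →8  S(S(add(S(add(add(SZ, S^4(Z)), mul(Z, Z))), add(mul(Z, Z), Z))))
  →9  S(S(S(add(add(add(SZ, S^4(Z)), mul(Z, Z)), add(mul(Z, Z), Z)))))
  →10  S(S(S(add(add(S(add(Z, S^4(Z))), mul(Z, Z)), add(mul(Z, Z), Z)))))
  →11  S(S(S(add(S(add(add(Z, S^4(Z)), mul(Z, Z))), add(mul(Z, Z), Z)))))
  →12  S(S(S(S(add(add(add(Z, S^4(Z)), mul(Z, Z)), add(mul(Z, Z), Z))))))
  →13  S(S(S(S(add(add(S^4(Z), mul(Z, Z)), add(mul(Z, Z), Z))))))
  →14  S(S(S(S(add(S(add(SSSZ, mul(Z, Z))), add(mul(Z, Z), Z))))))
  →15  S(S(S(S(S(add(add(SSSZ, mul(Z, Z)), add(mul(Z, Z), Z)))))))
  →16  S(S(S(S(S(add(S(add(SSZ, mul(Z, Z))), add(mul(Z, Z), Z)))))))
  →17  S(S(S(S(S(S(add(add(SSZ, mul(Z, Z)), add(mul(Z, Z), Z))))))))
  →18  S(S(S(S(S(S(add(S(add(SZ, mul(Z, Z))), add(mul(Z, Z), Z))))))))
  →19  S(S(S(S(S(S(S(add(add(SZ, mul(Z, Z)), add(mul(Z, Z), Z)))))))))
  →20  S(S(S(S(S(S(S(add(S(add(Z, mul(Z, Z))), add(mul(Z, Z), Z)))))))))
  →21  S(S(S(S(S(S(S(S(add(add(Z, mul(Z, Z)), add(mul(Z, Z), Z))))))))))
  →22  S(S(S(S(S(S(S(S(add(mul(Z, Z), add(mul(Z, Z), Z))))))))))
  →23  S(S(S(S(S(S(S(S(add(Z, add(mul(Z, Z), Z))))))))))
  →24  S(S(S(S(S(S(S(S(add(mul(Z, Z), Z)))))))))
  →25  S(S(S(S(S(S(S(S(add(Z, Z)))))))))
  →26  S^8(Z)

Answer: SAME — A ⇓ S^8(Z), B ⇓ S^8(Z)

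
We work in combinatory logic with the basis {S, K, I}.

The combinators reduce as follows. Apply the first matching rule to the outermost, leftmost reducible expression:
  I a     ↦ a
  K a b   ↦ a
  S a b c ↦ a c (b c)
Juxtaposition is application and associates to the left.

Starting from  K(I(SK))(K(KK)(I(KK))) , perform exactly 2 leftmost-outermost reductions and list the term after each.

  start: K(I(SK))(K(KK)(I(KK)))
  step 1: I(SK)
  step 2: SK

Answer: after 2 steps: SK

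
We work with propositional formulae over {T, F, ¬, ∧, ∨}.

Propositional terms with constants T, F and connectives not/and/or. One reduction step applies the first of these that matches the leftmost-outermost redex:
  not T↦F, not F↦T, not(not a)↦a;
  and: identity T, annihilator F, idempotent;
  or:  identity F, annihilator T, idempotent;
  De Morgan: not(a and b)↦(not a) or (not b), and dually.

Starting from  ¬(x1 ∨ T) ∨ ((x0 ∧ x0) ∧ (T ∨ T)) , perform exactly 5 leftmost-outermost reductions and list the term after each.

  start: ¬(x1 ∨ T) ∨ ((x0 ∧ x0) ∧ (T ∨ T))
  step 1: (¬x1 ∧ ¬T) ∨ ((x0 ∧ x0) ∧ (T ∨ T))
  step 2: (¬x1 ∧ F) ∨ ((x0 ∧ x0) ∧ (T ∨ T))
  step 3: F ∨ ((x0 ∧ x0) ∧ (T ∨ T))
  step 4: (x0 ∧ x0) ∧ (T ∨ T)
  step 5: x0 ∧ (T ∨ T)

Answer: after 5 steps: x0 ∧ (T ∨ T)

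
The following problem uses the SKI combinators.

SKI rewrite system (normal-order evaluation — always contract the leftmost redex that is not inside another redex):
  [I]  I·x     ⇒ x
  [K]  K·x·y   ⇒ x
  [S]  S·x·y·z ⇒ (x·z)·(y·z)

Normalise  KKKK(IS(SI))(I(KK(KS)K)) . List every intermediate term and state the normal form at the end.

Answer: normal form = K(KK)  (in 4 steps)

Derivation:
  start: KKKK(IS(SI))(I(KK(KS)K))
  [1] KK(IS(SI))(I(KK(KS)K))
  [2] K(I(KK(KS)K))
  [3] K(KK(KS)K)
  [4] K(KK)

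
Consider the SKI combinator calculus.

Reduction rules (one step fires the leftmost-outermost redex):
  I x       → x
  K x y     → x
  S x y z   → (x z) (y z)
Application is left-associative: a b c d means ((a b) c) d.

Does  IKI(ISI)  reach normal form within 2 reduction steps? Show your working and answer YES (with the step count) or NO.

Answer: YES — reaches normal form I in 2 ≤ 2 steps

Working:
  start: IKI(ISI)
  →1  KI(ISI)
  →2  I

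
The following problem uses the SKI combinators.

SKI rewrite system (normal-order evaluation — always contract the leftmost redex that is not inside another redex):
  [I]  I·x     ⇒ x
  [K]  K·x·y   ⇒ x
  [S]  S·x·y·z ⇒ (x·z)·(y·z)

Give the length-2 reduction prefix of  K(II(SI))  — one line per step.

Answer: after 2 steps: K(SI)

Reduction:
  start: K(II(SI))
  step 1: K(I(SI))
  step 2: K(SI)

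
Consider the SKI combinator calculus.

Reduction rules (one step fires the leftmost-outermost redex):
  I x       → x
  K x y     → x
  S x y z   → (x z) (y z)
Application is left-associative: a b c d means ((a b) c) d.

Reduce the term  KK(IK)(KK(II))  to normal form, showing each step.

  start: KK(IK)(KK(II))
  [1] K(KK(II))
  [2] KK

Answer: normal form = KK  (in 2 steps)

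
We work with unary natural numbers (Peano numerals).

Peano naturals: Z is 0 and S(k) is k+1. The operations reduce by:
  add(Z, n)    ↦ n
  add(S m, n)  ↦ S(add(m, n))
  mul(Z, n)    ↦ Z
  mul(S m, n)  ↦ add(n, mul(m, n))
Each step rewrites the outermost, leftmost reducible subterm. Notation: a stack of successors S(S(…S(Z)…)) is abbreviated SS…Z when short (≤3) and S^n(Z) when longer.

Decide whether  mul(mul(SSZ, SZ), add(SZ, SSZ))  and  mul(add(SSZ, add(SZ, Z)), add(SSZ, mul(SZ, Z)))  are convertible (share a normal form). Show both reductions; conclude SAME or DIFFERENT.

Answer: SAME — A ⇓ S^6(Z), B ⇓ S^6(Z)

Derivation:
Term A:
  start: mul(mul(SSZ, SZ), add(SZ, SSZ))
  →1  mul(add(SZ, mul(SZ, SZ)), add(SZ, SSZ))
  →2  mul(S(add(Z, mul(SZ, SZ))), add(SZ, SSZ))
  →3  add(add(SZ, SSZ), mul(add(Z, mul(SZ, SZ)), add(SZ, SSZ)))
  →4  add(S(add(Z, SSZ)), mul(add(Z, mul(SZ, SZ)), add(SZ, SSZ)))
  →5  S(add(add(Z, SSZ), mul(add(Z, mul(SZ, SZ)), add(SZ, SSZ))))
  →6  S(add(SSZ, mul(add(Z, mul(SZ, SZ)), add(SZ, SSZ))))
  →7  S(S(add(SZ, mul(add(Z, mul(SZ, SZ)), add(SZ, SSZ)))))
  →8  S(S(S(add(Z, mul(add(Z, mul(SZ, SZ)), add(SZ, SSZ))))))
  →9  S(S(S(mul(add(Z, mul(SZ, SZ)), add(SZ, SSZ)))))
  →10  S(S(S(mul(mul(SZ, SZ), add(SZ, SSZ)))))
  →11  S(S(S(mul(add(SZ, mul(Z, SZ)), add(SZ, SSZ)))))
  →12  S(S(S(mul(S(add(Z, mul(Z, SZ))), add(SZ, SSZ)))))
  →13  S(S(S(add(add(SZ, SSZ), mul(add(Z, mul(Z, SZ)), add(SZ, SSZ))))))
  →14  S(S(S(add(S(add(Z, SSZ)), mul(add(Z, mul(Z, SZ)), add(SZ, SSZ))))))
  →15  S(S(S(S(add(add(Z, SSZ), mul(add(Z, mul(Z, SZ)), add(SZ, SSZ)))))))
  →16  S(S(S(S(add(SSZ, mul(add(Z, mul(Z, SZ)), add(SZ, SSZ)))))))
  →17  S(S(S(S(S(add(SZ, mul(add(Z, mul(Z, SZ)), add(SZ, SSZ))))))))
  →18  S(S(S(S(S(S(add(Z, mul(add(Z, mul(Z, SZ)), add(SZ, SSZ)))))))))
  →19  S(S(S(S(S(S(mul(add(Z, mul(Z, SZ)), add(SZ, SSZ))))))))
  →20  S(S(S(S(S(S(mul(mul(Z, SZ), add(SZ, SSZ))))))))
  →21  S(S(S(S(S(S(mul(Z, add(SZ, SSZ))))))))
  →22  S^6(Z)

Term B:
  start: mul(add(SSZ, add(SZ, Z)), add(SSZ, mul(SZ, Z)))
  →1  mul(S(add(SZ, add(SZ, Z))), add(SSZ, mul(SZ, Z)))
  →2  add(add(SSZ, mul(SZ, Z)), mul(add(SZ, add(SZ, Z)), add(SSZ, mul(SZ, Z))))
  →3  add(S(add(SZ, mul(SZ, Z))), mul(add(SZ, add(SZ, Z)), add(SSZ, mul(SZ, Z))))
  →4  S(add(add(SZ, mul(SZ, Z)), mul(add(SZ, add(SZ, Z)), add(SSZ, mul(SZ, Z)))))
  →5  S(add(S(add(Z, mul(SZ, Z))), mul(add(SZ, add(SZ, Z)), add(SSZ, mul(SZ, Z)))))
  →6  S(S(add(add(Z, mul(SZ, Z)), mul(add(SZ, add(SZ, Z)), add(SSZ, mul(SZ, Z))))))
  →7  S(S(add(mul(SZ, Z), mul(add(SZ, add(SZ, Z)), add(SSZ, mul(SZ, Z))))))
  →8  S(S(add(add(Z, mul(Z, Z)), mul(add(SZ, add(SZ, Z)), add(SSZ, mul(SZ, Z))))))
  →9  S(S(add(mul(Z, Z), mul(add(SZ, add(SZ, Z)), add(SSZ, mul(SZ, Z))))))
  →10  S(S(add(Z, mul(add(SZ, add(SZ, Z)), add(SSZ, mul(SZ, Z))))))
  →11  S(S(mul(add(SZ, add(SZ, Z)), add(SSZ, mul(SZ, Z)))))
  →12  S(S(mul(S(add(Z, add(SZ, Z))), add(SSZ, mul(SZ, Z)))))
  →13  S(S(add(add(SSZ, mul(SZ, Z)), mul(add(Z, add(SZ, Z)), add(SSZ, mul(SZ, Z))))))
  →14  S(S(add(S(add(SZ, mul(SZ, Z))), mul(add(Z, add(SZ, Z)), add(SSZ, mul(SZ, Z))))))
  →15  S(S(S(add(add(SZ, mul(SZ, Z)), mul(add(Z, add(SZ, Z)), add(SSZ, mul(SZ, Z)))))))
  →16  S(S(S(add(S(add(Z, mul(SZ, Z))), mul(add(Z, add(SZ, Z)), add(SSZ, mul(SZ, Z)))))))
  →17  S(S(S(S(add(add(Z, mul(SZ, Z)), mul(add(Z, add(SZ, Z)), add(SSZ, mul(SZ, Z))))))))
  →18  S(S(S(S(add(mul(SZ, Z), mul(add(Z, add(SZ, Z)), add(SSZ, mul(SZ, Z))))))))
  →19  S(S(S(S(add(add(Z, mul(Z, Z)), mul(add(Z, add(SZ, Z)), add(SSZ, mul(SZ, Z))))))))
  →20  S(S(S(S(add(mul(Z, Z), mul(add(Z, add(SZ, Z)), add(SSZ, mul(SZ, Z))))))))
  →21  S(S(S(S(add(Z, mul(add(Z, add(SZ, Z)), add(SSZ, mul(SZ, Z))))))))
  →22  S(S(S(S(mul(add(Z, add(SZ, Z)), add(SSZ, mul(SZ, Z)))))))
  →23  S(S(S(S(mul(add(SZ, Z), add(SSZ, mul(SZ, Z)))))))
  →24  S(S(S(S(mul(S(add(Z, Z)), add(SSZ, mul(SZ, Z)))))))
  →25  S(S(S(S(add(add(SSZ, mul(SZ, Z)), mul(add(Z, Z), add(SSZ, mul(SZ, Z))))))))
  →26  S(S(S(S(add(S(add(SZ, mul(SZ, Z))), mul(add(Z, Z), add(SSZ, mul(SZ, Z))))))))
  →27  S(S(S(S(S(add(add(SZ, mul(SZ, Z)), mul(add(Z, Z), add(SSZ, mul(SZ, Z)))))))))
  →28  S(S(S(S(S(add(S(add(Z, mul(SZ, Z))), mul(add(Z, Z), add(SSZ, mul(SZ, Z)))))))))
  →29  S(S(S(S(S(S(add(add(Z, mul(SZ, Z)), mul(add(Z, Z), add(SSZ, mul(SZ, Z))))))))))
  →30  S(S(S(S(S(S(add(mul(SZ, Z), mul(add(Z, Z), add(SSZ, mul(SZ, Z))))))))))
  →31  S(S(S(S(S(S(add(add(Z, mul(Z, Z)), mul(add(Z, Z), add(SSZ, mul(SZ, Z))))))))))
  →32  S(S(S(S(S(S(add(mul(Z, Z), mul(add(Z, Z), add(SSZ, mul(SZ, Z))))))))))
  →33  S(S(S(S(S(S(add(Z, mul(add(Z, Z), add(SSZ, mul(SZ, Z))))))))))
  →34  S(S(S(S(S(S(mul(add(Z, Z), add(SSZ, mul(SZ, Z)))))))))
  →35  S(S(S(S(S(S(mul(Z, add(SSZ, mul(SZ, Z)))))))))
  →36  S^6(Z)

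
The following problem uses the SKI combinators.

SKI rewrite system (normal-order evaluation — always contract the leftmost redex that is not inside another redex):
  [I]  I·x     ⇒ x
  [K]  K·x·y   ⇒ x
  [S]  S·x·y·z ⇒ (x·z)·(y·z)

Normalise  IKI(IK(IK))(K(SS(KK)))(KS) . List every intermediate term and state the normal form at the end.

Answer: normal form = SS(KK)  (in 4 steps)

Reduction:
  start: IKI(IK(IK))(K(SS(KK)))(KS)
  step 1: KI(IK(IK))(K(SS(KK)))(KS)
  step 2: I(K(SS(KK)))(KS)
  step 3: K(SS(KK))(KS)
  step 4: SS(KK)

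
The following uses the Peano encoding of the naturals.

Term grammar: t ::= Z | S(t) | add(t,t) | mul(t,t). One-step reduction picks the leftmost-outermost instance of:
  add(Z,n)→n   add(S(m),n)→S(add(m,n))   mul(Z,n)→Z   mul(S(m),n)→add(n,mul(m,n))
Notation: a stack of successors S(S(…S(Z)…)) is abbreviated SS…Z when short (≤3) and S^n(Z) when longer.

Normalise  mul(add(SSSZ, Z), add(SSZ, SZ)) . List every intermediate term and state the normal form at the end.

Answer: normal form = S^9(Z)  (in 29 steps)

Derivation:
  start: mul(add(SSSZ, Z), add(SSZ, SZ))
  step 1: mul(S(add(SSZ, Z)), add(SSZ, SZ))
  step 2: add(add(SSZ, SZ), mul(add(SSZ, Z), add(SSZ, SZ)))
  step 3: add(S(add(SZ, SZ)), mul(add(SSZ, Z), add(SSZ, SZ)))
  step 4: S(add(add(SZ, SZ), mul(add(SSZ, Z), add(SSZ, SZ))))
  step 5: S(add(S(add(Z, SZ)), mul(add(SSZ, Z), add(SSZ, SZ))))
  step 6: S(S(add(add(Z, SZ), mul(add(SSZ, Z), add(SSZ, SZ)))))
  step 7: S(S(add(SZ, mul(add(SSZ, Z), add(SSZ, SZ)))))
  step 8: S(S(S(add(Z, mul(add(SSZ, Z), add(SSZ, SZ))))))
  step 9: S(S(S(mul(add(SSZ, Z), add(SSZ, SZ)))))
  step 10: S(S(S(mul(S(add(SZ, Z)), add(SSZ, SZ)))))
  step 11: S(S(S(add(add(SSZ, SZ), mul(add(SZ, Z), add(SSZ, SZ))))))
  step 12: S(S(S(add(S(add(SZ, SZ)), mul(add(SZ, Z), add(SSZ, SZ))))))
  step 13: S(S(S(S(add(add(SZ, SZ), mul(add(SZ, Z), add(SSZ, SZ)))))))
  step 14: S(S(S(S(add(S(add(Z, SZ)), mul(add(SZ, Z), add(SSZ, SZ)))))))
  step 15: S(S(S(S(S(add(add(Z, SZ), mul(add(SZ, Z), add(SSZ, SZ))))))))
  step 16: S(S(S(S(S(add(SZ, mul(add(SZ, Z), add(SSZ, SZ))))))))
  step 17: S(S(S(S(S(S(add(Z, mul(add(SZ, Z), add(SSZ, SZ)))))))))
  step 18: S(S(S(S(S(S(mul(add(SZ, Z), add(SSZ, SZ))))))))
  step 19: S(S(S(S(S(S(mul(S(add(Z, Z)), add(SSZ, SZ))))))))
  step 20: S(S(S(S(S(S(add(add(SSZ, SZ), mul(add(Z, Z), add(SSZ, SZ)))))))))
  step 21: S(S(S(S(S(S(add(S(add(SZ, SZ)), mul(add(Z, Z), add(SSZ, SZ)))))))))
  step 22: S(S(S(S(S(S(S(add(add(SZ, SZ), mul(add(Z, Z), add(SSZ, SZ))))))))))
  step 23: S(S(S(S(S(S(S(add(S(add(Z, SZ)), mul(add(Z, Z), add(SSZ, SZ))))))))))
  step 24: S(S(S(S(S(S(S(S(add(add(Z, SZ), mul(add(Z, Z), add(SSZ, SZ)))))))))))
  step 25: S(S(S(S(S(S(S(S(add(SZ, mul(add(Z, Z), add(SSZ, SZ)))))))))))
  step 26: S(S(S(S(S(S(S(S(S(add(Z, mul(add(Z, Z), add(SSZ, SZ))))))))))))
  step 27: S(S(S(S(S(S(S(S(S(mul(add(Z, Z), add(SSZ, SZ)))))))))))
  step 28: S(S(S(S(S(S(S(S(S(mul(Z, add(SSZ, SZ)))))))))))
  step 29: S^9(Z)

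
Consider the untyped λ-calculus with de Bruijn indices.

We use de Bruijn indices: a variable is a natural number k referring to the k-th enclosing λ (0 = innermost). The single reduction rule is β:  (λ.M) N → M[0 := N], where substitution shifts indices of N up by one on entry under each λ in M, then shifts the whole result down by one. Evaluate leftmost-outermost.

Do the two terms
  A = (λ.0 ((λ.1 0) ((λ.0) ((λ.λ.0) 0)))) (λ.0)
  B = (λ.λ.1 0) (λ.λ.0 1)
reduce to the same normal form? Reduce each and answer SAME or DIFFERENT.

Answer: DIFFERENT — A ⇓ λ.0, B ⇓ λ.λ.0 1

Reduction:
Term A:
  start: (λ.0 ((λ.1 0) ((λ.0) ((λ.λ.0) 0)))) (λ.0)
  [1] (λ.0) ((λ.(λ.0) 0) ((λ.0) ((λ.λ.0) (λ.0))))
  [2] (λ.(λ.0) 0) ((λ.0) ((λ.λ.0) (λ.0)))
  [3] (λ.0) ((λ.0) ((λ.λ.0) (λ.0)))
  [4] (λ.0) ((λ.λ.0) (λ.0))
  [5] (λ.λ.0) (λ.0)
  [6] λ.0

Term B:
  start: (λ.λ.1 0) (λ.λ.0 1)
  [1] λ.(λ.λ.0 1) 0
  [2] λ.λ.0 1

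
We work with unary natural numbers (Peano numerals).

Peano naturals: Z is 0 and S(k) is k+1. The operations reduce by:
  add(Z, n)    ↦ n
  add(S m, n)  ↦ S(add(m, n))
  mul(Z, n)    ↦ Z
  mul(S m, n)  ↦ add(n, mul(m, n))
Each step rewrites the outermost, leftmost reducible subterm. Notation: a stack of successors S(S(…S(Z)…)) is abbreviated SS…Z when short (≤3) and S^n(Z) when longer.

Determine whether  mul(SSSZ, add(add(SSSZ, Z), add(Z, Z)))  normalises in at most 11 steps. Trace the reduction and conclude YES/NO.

Answer: NO — after 11 steps the term is S(S(S(add(add(Z, add(Z, Z)), mul(SSZ, add(add(SSSZ, Z), add(Z, Z))))))), not yet normal

Working:
  start: mul(SSSZ, add(add(SSSZ, Z), add(Z, Z)))
  step 1: add(add(add(SSSZ, Z), add(Z, Z)), mul(SSZ, add(add(SSSZ, Z), add(Z, Z))))
  step 2: add(add(S(add(SSZ, Z)), add(Z, Z)), mul(SSZ, add(add(SSSZ, Z), add(Z, Z))))
  step 3: add(S(add(add(SSZ, Z), add(Z, Z))), mul(SSZ, add(add(SSSZ, Z), add(Z, Z))))
  step 4: S(add(add(add(SSZ, Z), add(Z, Z)), mul(SSZ, add(add(SSSZ, Z), add(Z, Z)))))
  step 5: S(add(add(S(add(SZ, Z)), add(Z, Z)), mul(SSZ, add(add(SSSZ, Z), add(Z, Z)))))
  step 6: S(add(S(add(add(SZ, Z), add(Z, Z))), mul(SSZ, add(add(SSSZ, Z), add(Z, Z)))))
  step 7: S(S(add(add(add(SZ, Z), add(Z, Z)), mul(SSZ, add(add(SSSZ, Z), add(Z, Z))))))
  step 8: S(S(add(add(S(add(Z, Z)), add(Z, Z)), mul(SSZ, add(add(SSSZ, Z), add(Z, Z))))))
  step 9: S(S(add(S(add(add(Z, Z), add(Z, Z))), mul(SSZ, add(add(SSSZ, Z), add(Z, Z))))))
  step 10: S(S(S(add(add(add(Z, Z), add(Z, Z)), mul(SSZ, add(add(SSSZ, Z), add(Z, Z)))))))
  step 11: S(S(S(add(add(Z, add(Z, Z)), mul(SSZ, add(add(SSSZ, Z), add(Z, Z)))))))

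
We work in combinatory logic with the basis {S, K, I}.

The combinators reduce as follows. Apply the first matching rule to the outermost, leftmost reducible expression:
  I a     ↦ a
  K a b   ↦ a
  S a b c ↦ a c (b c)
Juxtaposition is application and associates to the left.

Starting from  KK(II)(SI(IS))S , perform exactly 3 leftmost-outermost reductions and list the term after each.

Answer: after 3 steps: SIS

Reduction:
  start: KK(II)(SI(IS))S
  step 1: K(SI(IS))S
  step 2: SI(IS)
  step 3: SIS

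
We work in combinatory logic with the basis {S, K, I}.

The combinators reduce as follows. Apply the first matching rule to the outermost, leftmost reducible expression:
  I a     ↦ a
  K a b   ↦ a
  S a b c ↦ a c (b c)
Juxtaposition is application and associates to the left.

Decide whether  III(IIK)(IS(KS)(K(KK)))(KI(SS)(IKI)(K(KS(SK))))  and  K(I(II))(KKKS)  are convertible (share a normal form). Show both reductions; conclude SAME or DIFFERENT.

Answer: DIFFERENT — A ⇓ S(KS)(K(KK)), B ⇓ I

Working:
Term A:
  start: III(IIK)(IS(KS)(K(KK)))(KI(SS)(IKI)(K(KS(SK))))
  →1  II(IIK)(IS(KS)(K(KK)))(KI(SS)(IKI)(K(KS(SK))))
  →2  I(IIK)(IS(KS)(K(KK)))(KI(SS)(IKI)(K(KS(SK))))
  →3  IIK(IS(KS)(K(KK)))(KI(SS)(IKI)(K(KS(SK))))
  →4  IK(IS(KS)(K(KK)))(KI(SS)(IKI)(K(KS(SK))))
  →5  K(IS(KS)(K(KK)))(KI(SS)(IKI)(K(KS(SK))))
  →6  IS(KS)(K(KK))
  →7  S(KS)(K(KK))

Term B:
  start: K(I(II))(KKKS)
  →1  I(II)
  →2  II
  →3  I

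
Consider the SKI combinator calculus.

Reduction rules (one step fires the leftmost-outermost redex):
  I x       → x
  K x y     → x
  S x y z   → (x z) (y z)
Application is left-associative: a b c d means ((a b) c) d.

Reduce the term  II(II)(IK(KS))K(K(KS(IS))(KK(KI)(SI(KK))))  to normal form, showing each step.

Answer: normal form = S  (in 7 steps)

Derivation:
  start: II(II)(IK(KS))K(K(KS(IS))(KK(KI)(SI(KK))))
  →1  I(II)(IK(KS))K(K(KS(IS))(KK(KI)(SI(KK))))
  →2  II(IK(KS))K(K(KS(IS))(KK(KI)(SI(KK))))
  →3  I(IK(KS))K(K(KS(IS))(KK(KI)(SI(KK))))
  →4  IK(KS)K(K(KS(IS))(KK(KI)(SI(KK))))
  →5  K(KS)K(K(KS(IS))(KK(KI)(SI(KK))))
  →6  KS(K(KS(IS))(KK(KI)(SI(KK))))
  →7  S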